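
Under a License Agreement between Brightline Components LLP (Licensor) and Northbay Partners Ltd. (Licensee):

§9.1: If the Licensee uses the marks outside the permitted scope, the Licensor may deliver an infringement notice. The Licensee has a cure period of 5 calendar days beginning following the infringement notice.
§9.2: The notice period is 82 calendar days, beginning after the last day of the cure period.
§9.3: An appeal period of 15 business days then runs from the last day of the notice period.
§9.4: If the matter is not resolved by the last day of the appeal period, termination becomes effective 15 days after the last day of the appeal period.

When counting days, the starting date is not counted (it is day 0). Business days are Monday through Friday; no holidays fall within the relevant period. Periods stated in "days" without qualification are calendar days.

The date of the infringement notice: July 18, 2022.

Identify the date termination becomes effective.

The last day of the cure period: 5 calendar days after July 18, 2022 is July 23, 2022.
The last day of the notice period: July 23, 2022 + 82 days = October 13, 2022.
The last day of the appeal period: 15 business days after Thursday, October 13, 2022, skipping weekends — Oct 14, Oct 17, Oct 18, Oct 19, …, Nov 1, Nov 2, Nov 3 — lands on Thursday, November 3, 2022.
The date termination becomes effective: 15 calendar days after November 3, 2022 is November 18, 2022.

November 18, 2022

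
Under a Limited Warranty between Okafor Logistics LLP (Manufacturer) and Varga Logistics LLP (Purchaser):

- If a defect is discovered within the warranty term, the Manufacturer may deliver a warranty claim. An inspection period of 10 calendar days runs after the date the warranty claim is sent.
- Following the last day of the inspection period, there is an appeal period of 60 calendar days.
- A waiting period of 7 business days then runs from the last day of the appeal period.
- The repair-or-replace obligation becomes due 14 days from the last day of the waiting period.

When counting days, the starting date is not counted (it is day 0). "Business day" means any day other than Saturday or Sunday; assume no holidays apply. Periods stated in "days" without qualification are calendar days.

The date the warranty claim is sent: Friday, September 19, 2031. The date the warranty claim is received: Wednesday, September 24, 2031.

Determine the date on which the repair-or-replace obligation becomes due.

December 23, 2031

The last day of the inspection period: 10 calendar days after September 19, 2031 is September 29, 2031.
The last day of the appeal period: 60 calendar days after September 29, 2031 is November 28, 2031.
The last day of the waiting period: counting 7 business days from Friday, November 28, 2031 (Dec 1, Dec 2, Dec 3, Dec 4, Dec 5, Dec 8, Dec 9, skipping weekends) reaches Tuesday, December 9, 2031.
Adding 14 calendar days to December 9, 2031 gives December 23, 2031, which is the date on which the repair-or-replace obligation becomes due.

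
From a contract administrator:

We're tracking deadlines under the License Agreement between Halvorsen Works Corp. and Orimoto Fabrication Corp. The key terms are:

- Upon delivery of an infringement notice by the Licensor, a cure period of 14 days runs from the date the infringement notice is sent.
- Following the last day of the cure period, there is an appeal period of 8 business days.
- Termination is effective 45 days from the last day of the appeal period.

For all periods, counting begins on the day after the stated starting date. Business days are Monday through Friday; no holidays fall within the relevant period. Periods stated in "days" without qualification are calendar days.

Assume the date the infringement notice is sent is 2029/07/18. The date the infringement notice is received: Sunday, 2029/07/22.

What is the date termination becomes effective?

The last day of the cure period: 2029/07/18 + 14 days = 2029/08/01.
From Wednesday, 2029/08/01, 8 business days (Aug 2, Aug 3, Aug 6, Aug 7, Aug 8, Aug 9, Aug 10, Aug 13, skipping weekends) brings us to Monday, 2029/08/13, which is the last day of the appeal period.
Adding 45 calendar days to 2029/08/13 gives 2029/09/27, which is the date termination becomes effective.

2029/09/27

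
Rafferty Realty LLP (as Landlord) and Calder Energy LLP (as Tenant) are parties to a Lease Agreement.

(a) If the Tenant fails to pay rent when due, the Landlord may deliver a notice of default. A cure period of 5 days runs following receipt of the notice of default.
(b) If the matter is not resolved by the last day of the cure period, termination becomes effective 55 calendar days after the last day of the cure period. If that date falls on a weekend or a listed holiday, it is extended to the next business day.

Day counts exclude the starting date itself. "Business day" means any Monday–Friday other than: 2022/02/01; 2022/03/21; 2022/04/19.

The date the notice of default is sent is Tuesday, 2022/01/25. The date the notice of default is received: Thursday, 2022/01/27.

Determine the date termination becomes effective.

The last day of the cure period: 2022/01/27 + 5 days = 2022/02/01.
The date termination becomes effective: 55 calendar days after 2022/02/01 is 2022/03/28. 2022/03/28 is a Monday and is not a listed holiday, so no roll-forward applies.

2022/03/28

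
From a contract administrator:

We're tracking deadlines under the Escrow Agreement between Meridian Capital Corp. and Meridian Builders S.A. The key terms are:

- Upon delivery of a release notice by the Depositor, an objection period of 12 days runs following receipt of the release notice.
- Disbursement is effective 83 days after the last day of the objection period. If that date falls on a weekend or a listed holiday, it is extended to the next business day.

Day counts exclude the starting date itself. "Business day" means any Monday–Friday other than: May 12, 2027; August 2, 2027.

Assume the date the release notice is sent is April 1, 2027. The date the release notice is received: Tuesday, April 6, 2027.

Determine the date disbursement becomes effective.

July 12, 2027

Adding 12 calendar days to April 6, 2027 gives April 18, 2027, which is the last day of the objection period.
The date disbursement becomes effective: April 18, 2027 + 83 days = July 10, 2027. That falls on a Saturday, so it rolls to the next business day, Monday, July 12, 2027.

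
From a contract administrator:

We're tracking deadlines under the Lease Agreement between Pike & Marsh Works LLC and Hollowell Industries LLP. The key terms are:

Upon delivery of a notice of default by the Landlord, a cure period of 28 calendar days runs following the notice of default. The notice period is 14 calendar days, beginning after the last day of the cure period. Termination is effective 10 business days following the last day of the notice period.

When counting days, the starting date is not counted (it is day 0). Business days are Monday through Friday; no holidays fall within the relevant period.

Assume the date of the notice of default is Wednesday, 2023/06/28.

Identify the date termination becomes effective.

Adding 28 calendar days to 2023/06/28 gives 2023/07/26, which is the last day of the cure period.
Adding 14 calendar days to 2023/07/26 gives 2023/08/09, which is the last day of the notice period.
The date termination becomes effective: 10 business days after Wednesday, 2023/08/09, skipping weekends — Aug 10, Aug 11, Aug 14, Aug 15, Aug 16, Aug 17, Aug 18, Aug 21, Aug 22, Aug 23 — lands on Wednesday, 2023/08/23.

2023/08/23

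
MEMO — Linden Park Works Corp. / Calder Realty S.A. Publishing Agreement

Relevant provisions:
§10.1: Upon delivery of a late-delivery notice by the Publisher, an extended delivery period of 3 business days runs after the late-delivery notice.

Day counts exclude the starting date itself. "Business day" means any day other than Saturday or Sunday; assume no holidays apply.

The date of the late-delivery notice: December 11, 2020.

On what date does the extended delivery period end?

The last day of the extended delivery period: counting 3 business days from Friday, December 11, 2020 (Dec 14, Dec 15, Dec 16, skipping weekends) reaches Wednesday, December 16, 2020.

December 16, 2020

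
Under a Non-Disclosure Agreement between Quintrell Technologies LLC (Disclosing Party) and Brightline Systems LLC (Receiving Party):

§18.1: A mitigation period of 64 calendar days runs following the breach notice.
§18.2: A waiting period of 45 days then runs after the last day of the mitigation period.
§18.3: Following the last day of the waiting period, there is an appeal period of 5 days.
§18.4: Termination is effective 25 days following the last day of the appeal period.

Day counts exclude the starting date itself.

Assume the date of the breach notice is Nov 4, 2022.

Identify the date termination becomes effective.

Mar 23, 2023

The last day of the mitigation period: Nov 4, 2022 + 64 days = Jan 7, 2023.
The last day of the waiting period: 45 calendar days after Jan 7, 2023 is Feb 21, 2023.
The last day of the appeal period: Feb 21, 2023 + 5 days = Feb 26, 2023.
The date termination becomes effective: Feb 26, 2023 + 25 days = Mar 23, 2023.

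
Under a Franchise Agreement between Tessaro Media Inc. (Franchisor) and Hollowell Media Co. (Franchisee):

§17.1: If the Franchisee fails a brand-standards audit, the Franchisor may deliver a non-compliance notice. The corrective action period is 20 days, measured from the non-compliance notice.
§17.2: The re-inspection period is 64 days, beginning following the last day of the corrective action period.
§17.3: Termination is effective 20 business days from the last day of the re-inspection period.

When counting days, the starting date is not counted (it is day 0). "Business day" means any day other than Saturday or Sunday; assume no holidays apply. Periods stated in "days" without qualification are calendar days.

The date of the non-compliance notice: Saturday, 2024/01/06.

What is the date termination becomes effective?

2024/04/26

The last day of the corrective action period: 20 calendar days after 2024/01/06 is 2024/01/26.
Adding 64 calendar days to 2024/01/26 gives 2024/03/30, which is the last day of the re-inspection period.
From Saturday, 2024/03/30, 20 business days (Apr 1, Apr 2, Apr 3, Apr 4, …, Apr 24, Apr 25, Apr 26, skipping weekends) brings us to Friday, 2024/04/26, which is the date termination becomes effective.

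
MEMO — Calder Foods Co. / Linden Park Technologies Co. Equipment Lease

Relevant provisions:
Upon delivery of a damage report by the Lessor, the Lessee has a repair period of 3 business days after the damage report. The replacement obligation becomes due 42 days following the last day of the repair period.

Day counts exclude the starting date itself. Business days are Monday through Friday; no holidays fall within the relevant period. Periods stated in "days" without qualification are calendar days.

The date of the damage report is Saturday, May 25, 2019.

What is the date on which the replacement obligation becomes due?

July 10, 2019

The last day of the repair period: counting 3 business days from Saturday, May 25, 2019 (May 27, May 28, May 29, skipping weekends) reaches Wednesday, May 29, 2019.
The date on which the replacement obligation becomes due: May 29, 2019 + 42 days = July 10, 2019.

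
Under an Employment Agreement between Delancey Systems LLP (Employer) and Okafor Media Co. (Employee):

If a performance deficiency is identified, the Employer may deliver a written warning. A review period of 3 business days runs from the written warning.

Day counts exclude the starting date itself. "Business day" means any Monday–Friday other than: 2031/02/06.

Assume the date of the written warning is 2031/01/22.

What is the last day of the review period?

From Wednesday, 2031/01/22, 3 business days (Jan 23, Jan 24, Jan 27, skipping weekends) brings us to Monday, 2031/01/27, which is the last day of the review period.

2031/01/27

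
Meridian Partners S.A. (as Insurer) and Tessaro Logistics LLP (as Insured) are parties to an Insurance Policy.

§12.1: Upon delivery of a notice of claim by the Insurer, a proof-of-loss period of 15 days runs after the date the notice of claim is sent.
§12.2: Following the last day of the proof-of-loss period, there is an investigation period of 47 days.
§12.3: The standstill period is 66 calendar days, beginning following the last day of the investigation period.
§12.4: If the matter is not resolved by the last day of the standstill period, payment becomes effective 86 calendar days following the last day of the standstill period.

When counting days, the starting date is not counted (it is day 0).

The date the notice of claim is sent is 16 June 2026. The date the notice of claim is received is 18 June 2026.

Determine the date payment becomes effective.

The last day of the proof-of-loss period: 16 June 2026 + 15 days = 1 July 2026.
The last day of the investigation period: 47 calendar days after 1 July 2026 is 17 August 2026.
Adding 66 calendar days to 17 August 2026 gives 22 October 2026, which is the last day of the standstill period.
The date payment becomes effective: 86 calendar days after 22 October 2026 is 16 January 2027.

16 January 2027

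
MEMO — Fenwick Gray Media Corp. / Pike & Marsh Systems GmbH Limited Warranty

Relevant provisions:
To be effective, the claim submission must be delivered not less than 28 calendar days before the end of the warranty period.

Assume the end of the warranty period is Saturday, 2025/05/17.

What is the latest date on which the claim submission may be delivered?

2025/04/19

Counting back 28 calendar days from 2025/05/17 gives 2025/04/19.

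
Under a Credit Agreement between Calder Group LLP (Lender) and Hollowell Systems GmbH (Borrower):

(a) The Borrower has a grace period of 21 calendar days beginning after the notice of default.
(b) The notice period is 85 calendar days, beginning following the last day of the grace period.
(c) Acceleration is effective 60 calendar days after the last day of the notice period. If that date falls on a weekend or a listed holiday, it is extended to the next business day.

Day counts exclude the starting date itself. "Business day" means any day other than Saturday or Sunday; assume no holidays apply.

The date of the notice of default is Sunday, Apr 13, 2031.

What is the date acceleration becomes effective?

Sep 26, 2031

The last day of the grace period: 21 calendar days after Apr 13, 2031 is May 4, 2031.
The last day of the notice period: 85 calendar days after May 4, 2031 is Jul 28, 2031.
The date acceleration becomes effective: Jul 28, 2031 + 60 days = Sep 26, 2031. Sep 26, 2031 is a Friday, so no roll-forward applies.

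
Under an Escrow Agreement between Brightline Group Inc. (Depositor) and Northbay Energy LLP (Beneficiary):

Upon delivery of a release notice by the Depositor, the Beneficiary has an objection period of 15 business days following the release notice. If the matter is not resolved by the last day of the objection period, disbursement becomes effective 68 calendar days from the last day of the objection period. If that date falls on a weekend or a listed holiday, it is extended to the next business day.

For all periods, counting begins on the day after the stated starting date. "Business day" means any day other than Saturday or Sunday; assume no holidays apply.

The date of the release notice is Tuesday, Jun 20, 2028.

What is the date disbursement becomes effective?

The last day of the objection period: 15 business days after Tuesday, Jun 20, 2028, skipping weekends — Jun 21, Jun 22, Jun 23, Jun 26, …, Jul 7, Jul 10, Jul 11 — lands on Tuesday, Jul 11, 2028.
The date disbursement becomes effective: 68 calendar days after Jul 11, 2028 is Sep 17, 2028. That falls on a Sunday, so it rolls to the next business day, Monday, Sep 18, 2028.

Sep 18, 2028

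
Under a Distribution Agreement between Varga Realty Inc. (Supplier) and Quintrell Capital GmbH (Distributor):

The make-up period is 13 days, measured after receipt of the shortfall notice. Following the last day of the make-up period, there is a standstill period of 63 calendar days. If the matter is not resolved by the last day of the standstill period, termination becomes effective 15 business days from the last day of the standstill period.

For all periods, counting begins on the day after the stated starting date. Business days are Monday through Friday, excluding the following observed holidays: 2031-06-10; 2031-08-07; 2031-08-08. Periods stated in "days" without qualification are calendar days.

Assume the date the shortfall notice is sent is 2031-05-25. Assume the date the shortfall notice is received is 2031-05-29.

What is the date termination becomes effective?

2031-09-03

The last day of the make-up period: 2031-05-29 + 13 days = 2031-06-11.
Adding 63 calendar days to 2031-06-11 gives 2031-08-13, which is the last day of the standstill period.
From Wednesday, 2031-08-13, 15 business days (Aug 14, Aug 15, Aug 18, Aug 19, …, Sep 1, Sep 2, Sep 3, skipping weekends) brings us to Wednesday, 2031-09-03, which is the date termination becomes effective.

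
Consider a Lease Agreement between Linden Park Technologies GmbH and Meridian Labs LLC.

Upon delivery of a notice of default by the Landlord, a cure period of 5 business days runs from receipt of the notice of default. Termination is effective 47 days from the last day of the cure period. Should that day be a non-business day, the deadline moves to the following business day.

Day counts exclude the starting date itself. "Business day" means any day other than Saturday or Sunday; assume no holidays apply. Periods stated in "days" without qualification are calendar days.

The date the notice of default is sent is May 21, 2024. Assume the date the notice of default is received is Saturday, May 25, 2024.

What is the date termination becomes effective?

July 17, 2024

The last day of the cure period: 5 business days after Saturday, May 25, 2024, skipping weekends — May 27, May 28, May 29, May 30, May 31 — lands on Friday, May 31, 2024.
The date termination becomes effective: May 31, 2024 + 47 days = July 17, 2024. July 17, 2024 is a Wednesday, so no roll-forward applies.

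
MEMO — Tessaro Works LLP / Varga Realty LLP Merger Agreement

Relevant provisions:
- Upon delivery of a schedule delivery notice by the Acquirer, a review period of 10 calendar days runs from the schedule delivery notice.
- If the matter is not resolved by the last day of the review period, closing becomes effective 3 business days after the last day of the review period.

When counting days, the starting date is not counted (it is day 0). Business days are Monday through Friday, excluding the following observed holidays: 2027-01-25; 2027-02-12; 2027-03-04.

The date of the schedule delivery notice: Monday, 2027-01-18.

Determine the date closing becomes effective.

The last day of the review period: 2027-01-18 + 10 days = 2027-01-28.
The date closing becomes effective: 3 business days after Thursday, 2027-01-28, skipping weekends — Jan 29, Feb 1, Feb 2 — lands on Tuesday, 2027-02-02.

2027-02-02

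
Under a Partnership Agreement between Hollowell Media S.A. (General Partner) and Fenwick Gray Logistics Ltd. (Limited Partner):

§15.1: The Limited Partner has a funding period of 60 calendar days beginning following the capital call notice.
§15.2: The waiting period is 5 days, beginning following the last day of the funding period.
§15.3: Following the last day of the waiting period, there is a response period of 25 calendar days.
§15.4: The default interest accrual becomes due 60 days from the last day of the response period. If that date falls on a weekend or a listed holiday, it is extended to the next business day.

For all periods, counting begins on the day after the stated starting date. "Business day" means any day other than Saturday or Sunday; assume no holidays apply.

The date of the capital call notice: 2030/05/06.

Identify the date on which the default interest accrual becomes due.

2030/10/03

Adding 60 calendar days to 2030/05/06 gives 2030/07/05, which is the last day of the funding period.
The last day of the waiting period: 2030/07/05 + 5 days = 2030/07/10.
Adding 25 calendar days to 2030/07/10 gives 2030/08/04, which is the last day of the response period.
The date on which the default interest accrual becomes due: 60 calendar days after 2030/08/04 is 2030/10/03. 2030/10/03 is a Thursday, so no roll-forward applies.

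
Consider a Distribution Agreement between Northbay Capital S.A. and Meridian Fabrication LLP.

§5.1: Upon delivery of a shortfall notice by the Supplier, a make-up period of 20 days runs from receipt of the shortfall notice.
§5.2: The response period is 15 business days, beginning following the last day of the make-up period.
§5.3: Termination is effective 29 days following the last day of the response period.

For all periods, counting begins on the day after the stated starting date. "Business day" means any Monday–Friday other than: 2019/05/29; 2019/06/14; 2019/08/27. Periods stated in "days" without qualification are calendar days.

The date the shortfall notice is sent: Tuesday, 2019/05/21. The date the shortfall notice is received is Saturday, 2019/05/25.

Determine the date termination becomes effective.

The last day of the make-up period: 20 calendar days after 2019/05/25 is 2019/06/14.
The last day of the response period: 15 business days after Friday, 2019/06/14, skipping weekends — Jun 17, Jun 18, Jun 19, Jun 20, …, Jul 3, Jul 4, Jul 5 — lands on Friday, 2019/07/05.
The date termination becomes effective: 29 calendar days after 2019/07/05 is 2019/08/03.

2019/08/03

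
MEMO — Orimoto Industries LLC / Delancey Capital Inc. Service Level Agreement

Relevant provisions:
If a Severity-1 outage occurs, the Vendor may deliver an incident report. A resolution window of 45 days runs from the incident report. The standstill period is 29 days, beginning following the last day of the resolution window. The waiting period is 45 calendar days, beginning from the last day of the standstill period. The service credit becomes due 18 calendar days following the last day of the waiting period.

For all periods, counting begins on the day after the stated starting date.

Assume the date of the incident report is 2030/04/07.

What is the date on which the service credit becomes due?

2030/08/22

The last day of the resolution window: 45 calendar days after 2030/04/07 is 2030/05/22.
The last day of the standstill period: 29 calendar days after 2030/05/22 is 2030/06/20.
The last day of the waiting period: 2030/06/20 + 45 days = 2030/08/04.
The date on which the service credit becomes due: 18 calendar days after 2030/08/04 is 2030/08/22.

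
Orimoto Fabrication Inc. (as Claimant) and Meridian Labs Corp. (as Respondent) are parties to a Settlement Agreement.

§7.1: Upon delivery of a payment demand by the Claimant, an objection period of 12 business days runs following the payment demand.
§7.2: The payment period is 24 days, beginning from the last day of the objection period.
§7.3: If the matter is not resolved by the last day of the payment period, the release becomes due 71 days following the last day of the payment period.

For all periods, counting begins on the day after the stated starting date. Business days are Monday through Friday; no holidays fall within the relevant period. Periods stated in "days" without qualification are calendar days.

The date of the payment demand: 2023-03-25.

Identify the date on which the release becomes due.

From Saturday, 2023-03-25, 12 business days (Mar 27, Mar 28, Mar 29, Mar 30, …, Apr 7, Apr 10, Apr 11, skipping weekends) brings us to Tuesday, 2023-04-11, which is the last day of the objection period.
The last day of the payment period: 2023-04-11 + 24 days = 2023-05-05.
Adding 71 calendar days to 2023-05-05 gives 2023-07-15, which is the date on which the release becomes due.

2023-07-15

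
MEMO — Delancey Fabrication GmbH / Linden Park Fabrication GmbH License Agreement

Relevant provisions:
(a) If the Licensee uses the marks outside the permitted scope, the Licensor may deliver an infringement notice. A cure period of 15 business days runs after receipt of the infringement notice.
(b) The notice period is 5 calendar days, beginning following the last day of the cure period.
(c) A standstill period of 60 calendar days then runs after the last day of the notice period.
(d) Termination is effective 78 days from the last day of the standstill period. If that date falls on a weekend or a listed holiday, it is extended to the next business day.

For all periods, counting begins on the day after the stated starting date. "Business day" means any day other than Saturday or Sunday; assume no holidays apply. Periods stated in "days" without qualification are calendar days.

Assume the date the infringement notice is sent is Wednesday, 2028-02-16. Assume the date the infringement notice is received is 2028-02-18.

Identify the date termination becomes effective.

2028-07-31

The last day of the cure period: 15 business days after Friday, 2028-02-18, skipping weekends — Feb 21, Feb 22, Feb 23, Feb 24, …, Mar 8, Mar 9, Mar 10 — lands on Friday, 2028-03-10.
The last day of the notice period: 2028-03-10 + 5 days = 2028-03-15.
Adding 60 calendar days to 2028-03-15 gives 2028-05-14, which is the last day of the standstill period.
The date termination becomes effective: 2028-05-14 + 78 days = 2028-07-31. 2028-07-31 is a Monday, so no roll-forward applies.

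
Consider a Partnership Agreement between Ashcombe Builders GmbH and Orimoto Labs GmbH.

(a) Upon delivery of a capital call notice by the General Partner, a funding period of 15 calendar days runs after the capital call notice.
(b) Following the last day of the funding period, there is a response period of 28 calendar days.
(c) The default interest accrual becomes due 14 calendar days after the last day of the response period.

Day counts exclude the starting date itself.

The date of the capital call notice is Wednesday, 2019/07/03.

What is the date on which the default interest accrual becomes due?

The last day of the funding period: 15 calendar days after 2019/07/03 is 2019/07/18.
The last day of the response period: 28 calendar days after 2019/07/18 is 2019/08/15.
Adding 14 calendar days to 2019/08/15 gives 2019/08/29, which is the date on which the default interest accrual becomes due.

2019/08/29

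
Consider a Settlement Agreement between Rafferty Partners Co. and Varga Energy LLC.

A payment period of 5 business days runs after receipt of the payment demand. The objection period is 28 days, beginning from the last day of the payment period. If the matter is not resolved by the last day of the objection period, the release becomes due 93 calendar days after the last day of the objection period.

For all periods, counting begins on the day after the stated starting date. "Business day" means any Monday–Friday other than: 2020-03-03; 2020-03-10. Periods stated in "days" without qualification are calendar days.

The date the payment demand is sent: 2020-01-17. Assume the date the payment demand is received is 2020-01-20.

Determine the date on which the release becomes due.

From Monday, 2020-01-20, 5 business days (Jan 21, Jan 22, Jan 23, Jan 24, Jan 27, skipping weekends) brings us to Monday, 2020-01-27, which is the last day of the payment period.
The last day of the objection period: 2020-01-27 + 28 days = 2020-02-24.
The date on which the release becomes due: 93 calendar days after 2020-02-24 is 2020-05-27.

2020-05-27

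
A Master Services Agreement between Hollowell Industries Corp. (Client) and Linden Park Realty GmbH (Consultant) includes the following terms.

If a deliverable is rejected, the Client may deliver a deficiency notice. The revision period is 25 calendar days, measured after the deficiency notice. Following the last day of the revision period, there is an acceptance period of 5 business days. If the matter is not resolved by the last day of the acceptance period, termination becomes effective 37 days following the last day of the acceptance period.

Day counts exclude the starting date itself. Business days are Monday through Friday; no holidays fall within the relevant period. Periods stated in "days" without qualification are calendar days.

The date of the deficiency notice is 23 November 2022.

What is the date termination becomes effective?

29 January 2023

The last day of the revision period: 25 calendar days after 23 November 2022 is 18 December 2022.
The last day of the acceptance period: 5 business days after Sunday, 18 December 2022, skipping weekends — Dec 19, Dec 20, Dec 21, Dec 22, Dec 23 — lands on Friday, 23 December 2022.
Adding 37 calendar days to 23 December 2022 gives 29 January 2023, which is the date termination becomes effective.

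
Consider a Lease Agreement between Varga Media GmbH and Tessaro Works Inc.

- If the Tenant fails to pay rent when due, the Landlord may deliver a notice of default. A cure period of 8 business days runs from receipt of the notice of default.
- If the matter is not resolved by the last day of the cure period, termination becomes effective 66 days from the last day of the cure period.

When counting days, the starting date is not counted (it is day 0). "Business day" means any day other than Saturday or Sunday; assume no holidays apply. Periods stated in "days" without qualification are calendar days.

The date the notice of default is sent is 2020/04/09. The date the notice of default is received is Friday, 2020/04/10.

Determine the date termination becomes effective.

2020/06/27

The last day of the cure period: counting 8 business days from Friday, 2020/04/10 (Apr 13, Apr 14, Apr 15, Apr 16, Apr 17, Apr 20, Apr 21, Apr 22, skipping weekends) reaches Wednesday, 2020/04/22.
Adding 66 calendar days to 2020/04/22 gives 2020/06/27, which is the date termination becomes effective.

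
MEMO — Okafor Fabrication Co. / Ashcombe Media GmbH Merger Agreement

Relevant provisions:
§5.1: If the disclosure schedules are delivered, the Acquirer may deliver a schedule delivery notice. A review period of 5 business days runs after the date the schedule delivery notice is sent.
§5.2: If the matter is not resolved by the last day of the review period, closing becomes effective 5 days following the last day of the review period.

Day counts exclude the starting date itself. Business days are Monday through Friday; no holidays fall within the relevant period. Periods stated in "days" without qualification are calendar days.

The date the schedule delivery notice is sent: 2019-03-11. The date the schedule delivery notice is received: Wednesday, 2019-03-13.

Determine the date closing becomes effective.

2019-03-23

The last day of the review period: 5 business days after Monday, 2019-03-11, skipping weekends — Mar 12, Mar 13, Mar 14, Mar 15, Mar 18 — lands on Monday, 2019-03-18.
Adding 5 calendar days to 2019-03-18 gives 2019-03-23, which is the date closing becomes effective.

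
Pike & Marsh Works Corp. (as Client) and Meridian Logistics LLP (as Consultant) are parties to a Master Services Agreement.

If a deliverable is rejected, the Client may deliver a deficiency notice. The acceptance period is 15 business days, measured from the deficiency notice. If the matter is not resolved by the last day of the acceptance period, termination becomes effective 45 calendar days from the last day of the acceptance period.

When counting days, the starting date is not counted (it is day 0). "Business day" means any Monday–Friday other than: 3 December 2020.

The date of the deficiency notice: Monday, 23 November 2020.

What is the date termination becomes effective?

29 January 2021

From Monday, 23 November 2020, 15 business days (Nov 24, Nov 25, Nov 26, Nov 27, …, Dec 11, Dec 14, Dec 15, skipping weekends and the listed holiday on Dec 3) brings us to Tuesday, 15 December 2020, which is the last day of the acceptance period.
The date termination becomes effective: 15 December 2020 + 45 days = 29 January 2021.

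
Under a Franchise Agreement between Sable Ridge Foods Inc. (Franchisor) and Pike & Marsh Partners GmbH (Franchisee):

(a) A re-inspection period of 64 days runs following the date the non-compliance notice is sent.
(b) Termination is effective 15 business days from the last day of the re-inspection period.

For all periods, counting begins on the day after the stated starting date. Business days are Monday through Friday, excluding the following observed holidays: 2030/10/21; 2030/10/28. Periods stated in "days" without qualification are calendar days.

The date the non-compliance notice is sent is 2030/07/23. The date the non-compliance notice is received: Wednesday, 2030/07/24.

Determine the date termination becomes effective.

2030/10/16

The last day of the re-inspection period: 2030/07/23 + 64 days = 2030/09/25.
From Wednesday, 2030/09/25, 15 business days (Sep 26, Sep 27, Sep 30, Oct 1, …, Oct 14, Oct 15, Oct 16, skipping weekends) brings us to Wednesday, 2030/10/16, which is the date termination becomes effective.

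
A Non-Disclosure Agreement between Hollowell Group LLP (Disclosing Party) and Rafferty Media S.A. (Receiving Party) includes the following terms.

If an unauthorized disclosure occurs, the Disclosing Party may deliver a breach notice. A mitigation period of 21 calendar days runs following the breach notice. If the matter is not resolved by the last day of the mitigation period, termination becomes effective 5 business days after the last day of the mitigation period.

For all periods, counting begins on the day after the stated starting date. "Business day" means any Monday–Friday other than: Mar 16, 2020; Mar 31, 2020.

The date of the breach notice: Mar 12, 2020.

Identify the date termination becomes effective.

Apr 9, 2020

Adding 21 calendar days to Mar 12, 2020 gives Apr 2, 2020, which is the last day of the mitigation period.
The date termination becomes effective: 5 business days after Thursday, Apr 2, 2020, skipping weekends — Apr 3, Apr 6, Apr 7, Apr 8, Apr 9 — lands on Thursday, Apr 9, 2020.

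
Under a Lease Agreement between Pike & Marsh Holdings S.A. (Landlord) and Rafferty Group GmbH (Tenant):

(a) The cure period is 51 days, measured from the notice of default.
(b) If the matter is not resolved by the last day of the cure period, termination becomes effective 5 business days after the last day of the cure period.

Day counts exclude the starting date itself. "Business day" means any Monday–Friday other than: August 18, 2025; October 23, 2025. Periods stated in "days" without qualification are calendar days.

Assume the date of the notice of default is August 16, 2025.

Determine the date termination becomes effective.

October 13, 2025

Adding 51 calendar days to August 16, 2025 gives October 6, 2025, which is the last day of the cure period.
The date termination becomes effective: counting 5 business days from Monday, October 6, 2025 (Oct 7, Oct 8, Oct 9, Oct 10, Oct 13, skipping weekends) reaches Monday, October 13, 2025.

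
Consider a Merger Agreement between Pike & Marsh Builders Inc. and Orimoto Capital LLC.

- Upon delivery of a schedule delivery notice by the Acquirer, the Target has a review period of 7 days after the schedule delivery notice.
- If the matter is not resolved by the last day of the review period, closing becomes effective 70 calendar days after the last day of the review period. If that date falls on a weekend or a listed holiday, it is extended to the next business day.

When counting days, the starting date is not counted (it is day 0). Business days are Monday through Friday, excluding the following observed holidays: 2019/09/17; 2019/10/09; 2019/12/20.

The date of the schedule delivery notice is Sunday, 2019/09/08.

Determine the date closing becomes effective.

2019/11/25

The last day of the review period: 2019/09/08 + 7 days = 2019/09/15.
The date closing becomes effective: 2019/09/15 + 70 days = 2019/11/24. That falls on a Sunday, so it rolls to the next business day, Monday, 2019/11/25.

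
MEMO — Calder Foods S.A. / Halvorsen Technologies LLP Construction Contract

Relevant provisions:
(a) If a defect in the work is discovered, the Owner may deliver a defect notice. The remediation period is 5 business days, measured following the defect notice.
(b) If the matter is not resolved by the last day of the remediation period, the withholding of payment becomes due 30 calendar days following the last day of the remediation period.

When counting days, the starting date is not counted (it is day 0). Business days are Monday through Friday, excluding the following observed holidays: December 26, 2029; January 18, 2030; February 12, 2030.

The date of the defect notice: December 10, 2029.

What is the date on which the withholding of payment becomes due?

The last day of the remediation period: counting 5 business days from Monday, December 10, 2029 (Dec 11, Dec 12, Dec 13, Dec 14, Dec 17, skipping weekends) reaches Monday, December 17, 2029.
Adding 30 calendar days to December 17, 2029 gives January 16, 2030, which is the date on which the withholding of payment becomes due.

January 16, 2030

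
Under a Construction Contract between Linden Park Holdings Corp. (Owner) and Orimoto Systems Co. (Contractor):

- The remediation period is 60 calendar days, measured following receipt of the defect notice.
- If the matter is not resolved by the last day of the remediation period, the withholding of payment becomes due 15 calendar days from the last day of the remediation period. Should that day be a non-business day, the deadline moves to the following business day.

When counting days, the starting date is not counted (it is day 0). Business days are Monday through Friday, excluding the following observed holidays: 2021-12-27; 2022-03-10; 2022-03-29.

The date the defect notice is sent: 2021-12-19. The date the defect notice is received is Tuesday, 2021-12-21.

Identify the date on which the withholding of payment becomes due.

2022-03-07

The last day of the remediation period: 60 calendar days after 2021-12-21 is 2022-02-19.
The date on which the withholding of payment becomes due: 15 calendar days after 2022-02-19 is 2022-03-06. That falls on a Sunday, so it rolls to the next business day, Monday, 2022-03-07.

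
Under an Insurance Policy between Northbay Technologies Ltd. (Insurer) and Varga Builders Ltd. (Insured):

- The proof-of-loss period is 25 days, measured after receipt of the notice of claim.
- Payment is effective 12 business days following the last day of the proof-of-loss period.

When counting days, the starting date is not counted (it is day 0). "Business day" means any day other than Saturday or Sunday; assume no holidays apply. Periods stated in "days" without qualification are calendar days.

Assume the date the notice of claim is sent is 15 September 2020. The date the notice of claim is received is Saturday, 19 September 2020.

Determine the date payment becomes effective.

30 October 2020

Adding 25 calendar days to 19 September 2020 gives 14 October 2020, which is the last day of the proof-of-loss period.
From Wednesday, 14 October 2020, 12 business days (Oct 15, Oct 16, Oct 19, Oct 20, …, Oct 28, Oct 29, Oct 30, skipping weekends) brings us to Friday, 30 October 2020, which is the date payment becomes effective.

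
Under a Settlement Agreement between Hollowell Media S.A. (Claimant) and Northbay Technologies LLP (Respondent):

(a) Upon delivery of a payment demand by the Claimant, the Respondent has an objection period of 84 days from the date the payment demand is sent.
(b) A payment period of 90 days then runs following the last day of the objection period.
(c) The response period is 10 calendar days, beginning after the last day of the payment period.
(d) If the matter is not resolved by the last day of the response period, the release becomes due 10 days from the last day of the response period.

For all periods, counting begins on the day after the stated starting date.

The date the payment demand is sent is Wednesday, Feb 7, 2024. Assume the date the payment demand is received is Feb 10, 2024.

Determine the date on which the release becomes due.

Aug 19, 2024

The last day of the objection period: 84 calendar days after Feb 7, 2024 is May 1, 2024.
The last day of the payment period: May 1, 2024 + 90 days = Jul 30, 2024.
The last day of the response period: Jul 30, 2024 + 10 days = Aug 9, 2024.
Adding 10 calendar days to Aug 9, 2024 gives Aug 19, 2024, which is the date on which the release becomes due.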